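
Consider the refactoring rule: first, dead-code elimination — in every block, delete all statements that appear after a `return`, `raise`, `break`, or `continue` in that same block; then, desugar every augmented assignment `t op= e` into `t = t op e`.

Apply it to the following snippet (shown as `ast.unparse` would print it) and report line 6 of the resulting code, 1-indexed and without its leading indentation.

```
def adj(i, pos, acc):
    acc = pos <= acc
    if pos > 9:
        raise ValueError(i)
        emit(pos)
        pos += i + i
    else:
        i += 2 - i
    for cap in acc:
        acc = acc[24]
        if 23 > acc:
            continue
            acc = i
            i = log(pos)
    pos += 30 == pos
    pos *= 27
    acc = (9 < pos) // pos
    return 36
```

i = i + (2 - i)

Transformed code:
def adj(i, pos, acc):
    acc = pos <= acc
    if pos > 9:
        raise ValueError(i)
    else:
        i = i + (2 - i)
    for cap in acc:
        acc = acc[24]
        if 23 > acc:
            continue
    pos = pos + (30 == pos)
    pos = pos * 27
    acc = (9 < pos) // pos
    return 36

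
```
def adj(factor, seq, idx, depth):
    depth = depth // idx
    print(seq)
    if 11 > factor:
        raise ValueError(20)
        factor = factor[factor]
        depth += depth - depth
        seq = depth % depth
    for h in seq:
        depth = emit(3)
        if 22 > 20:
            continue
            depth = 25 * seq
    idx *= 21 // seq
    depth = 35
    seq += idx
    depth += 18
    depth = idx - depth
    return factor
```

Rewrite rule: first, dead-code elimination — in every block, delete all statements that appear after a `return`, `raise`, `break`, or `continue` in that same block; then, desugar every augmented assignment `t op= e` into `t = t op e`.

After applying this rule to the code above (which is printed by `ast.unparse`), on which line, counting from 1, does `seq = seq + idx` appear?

12

Transformed code:
def adj(factor, seq, idx, depth):
    depth = depth // idx
    print(seq)
    if 11 > factor:
        raise ValueError(20)
    for h in seq:
        depth = emit(3)
        if 22 > 20:
            continue
    idx = idx * (21 // seq)
    depth = 35
    seq = seq + idx
    depth = depth + 18
    depth = idx - depth
    return factor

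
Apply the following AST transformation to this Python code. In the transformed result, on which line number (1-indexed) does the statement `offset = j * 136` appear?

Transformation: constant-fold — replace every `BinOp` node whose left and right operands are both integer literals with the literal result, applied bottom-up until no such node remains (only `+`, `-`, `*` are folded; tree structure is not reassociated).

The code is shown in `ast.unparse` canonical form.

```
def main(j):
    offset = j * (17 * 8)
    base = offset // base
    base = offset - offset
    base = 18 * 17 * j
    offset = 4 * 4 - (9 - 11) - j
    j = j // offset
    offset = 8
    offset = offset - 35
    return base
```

Transformed code:
def main(j):
    offset = j * 136
    base = offset // base
    base = offset - offset
    base = 306 * j
    offset = 18 - j
    j = j // offset
    offset = 8
    offset = offset - 35
    return base

2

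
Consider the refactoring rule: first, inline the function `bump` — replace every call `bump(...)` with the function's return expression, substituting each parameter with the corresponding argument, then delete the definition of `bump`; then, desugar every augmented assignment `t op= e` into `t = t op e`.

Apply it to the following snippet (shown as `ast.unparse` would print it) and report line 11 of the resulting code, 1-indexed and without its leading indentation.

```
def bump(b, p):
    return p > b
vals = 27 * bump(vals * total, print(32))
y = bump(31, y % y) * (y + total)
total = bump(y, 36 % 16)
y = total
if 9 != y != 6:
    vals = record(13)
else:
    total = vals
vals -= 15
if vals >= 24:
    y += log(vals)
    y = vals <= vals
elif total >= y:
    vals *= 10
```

y = y + log(vals)

Transformed code:
vals = 27 * (print(32) > vals * total)
y = (y % y > 31) * (y + total)
total = 36 % 16 > y
y = total
if 9 != y != 6:
    vals = record(13)
else:
    total = vals
vals = vals - 15
if vals >= 24:
    y = y + log(vals)
    y = vals <= vals
elif total >= y:
    vals = vals * 10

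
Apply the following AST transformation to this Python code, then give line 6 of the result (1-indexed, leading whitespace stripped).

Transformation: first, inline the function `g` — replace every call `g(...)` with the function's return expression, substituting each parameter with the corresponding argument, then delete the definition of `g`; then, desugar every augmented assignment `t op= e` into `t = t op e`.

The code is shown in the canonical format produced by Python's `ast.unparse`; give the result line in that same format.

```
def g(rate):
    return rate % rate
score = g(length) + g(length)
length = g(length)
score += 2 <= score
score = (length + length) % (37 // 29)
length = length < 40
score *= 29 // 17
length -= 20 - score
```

score = score * (29 // 17)

Transformed code:
score = length % length + length % length
length = length % length
score = score + (2 <= score)
score = (length + length) % (37 // 29)
length = length < 40
score = score * (29 // 17)
length = length - (20 - score)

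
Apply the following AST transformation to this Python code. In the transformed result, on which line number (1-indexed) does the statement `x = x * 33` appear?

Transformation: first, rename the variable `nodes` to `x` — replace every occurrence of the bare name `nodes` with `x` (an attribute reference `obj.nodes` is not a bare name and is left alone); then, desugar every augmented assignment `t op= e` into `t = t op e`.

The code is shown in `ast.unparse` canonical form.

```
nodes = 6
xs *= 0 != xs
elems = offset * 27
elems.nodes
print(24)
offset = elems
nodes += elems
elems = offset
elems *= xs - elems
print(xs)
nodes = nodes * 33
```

Transformed code:
x = 6
xs = xs * (0 != xs)
elems = offset * 27
elems.nodes
print(24)
offset = elems
x = x + elems
elems = offset
elems = elems * (xs - elems)
print(xs)
x = x * 33

11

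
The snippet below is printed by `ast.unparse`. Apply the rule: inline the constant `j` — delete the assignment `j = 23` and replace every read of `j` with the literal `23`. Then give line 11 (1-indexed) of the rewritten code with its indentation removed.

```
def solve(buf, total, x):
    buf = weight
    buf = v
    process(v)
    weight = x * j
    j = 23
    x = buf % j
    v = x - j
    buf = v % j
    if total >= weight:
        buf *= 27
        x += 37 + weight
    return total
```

Transformed code:
def solve(buf, total, x):
    buf = weight
    buf = v
    process(v)
    weight = x * 23
    x = buf % 23
    v = x - 23
    buf = v % 23
    if total >= weight:
        buf *= 27
        x += 37 + weight
    return total

x += 37 + weight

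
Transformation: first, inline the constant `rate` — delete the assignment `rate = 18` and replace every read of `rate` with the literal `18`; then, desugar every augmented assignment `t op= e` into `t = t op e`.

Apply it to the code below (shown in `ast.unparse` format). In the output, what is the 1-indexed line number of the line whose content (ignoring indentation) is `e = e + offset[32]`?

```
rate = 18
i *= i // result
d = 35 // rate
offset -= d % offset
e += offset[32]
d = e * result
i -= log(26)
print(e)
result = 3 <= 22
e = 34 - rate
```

4

Transformed code:
i = i * (i // result)
d = 35 // 18
offset = offset - d % offset
e = e + offset[32]
d = e * result
i = i - log(26)
print(e)
result = 3 <= 22
e = 34 - 18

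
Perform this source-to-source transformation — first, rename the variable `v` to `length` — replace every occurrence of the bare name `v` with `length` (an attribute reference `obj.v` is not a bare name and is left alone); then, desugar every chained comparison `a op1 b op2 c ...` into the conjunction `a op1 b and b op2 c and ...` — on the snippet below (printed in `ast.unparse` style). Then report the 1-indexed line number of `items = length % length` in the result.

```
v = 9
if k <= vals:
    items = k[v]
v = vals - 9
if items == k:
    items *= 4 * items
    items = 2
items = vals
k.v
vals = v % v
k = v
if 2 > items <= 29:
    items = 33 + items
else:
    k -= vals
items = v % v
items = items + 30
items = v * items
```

Transformed code:
length = 9
if k <= vals:
    items = k[length]
length = vals - 9
if items == k:
    items *= 4 * items
    items = 2
items = vals
k.v
vals = length % length
k = length
if 2 > items and items <= 29:
    items = 33 + items
else:
    k -= vals
items = length % length
items = items + 30
items = length * items

16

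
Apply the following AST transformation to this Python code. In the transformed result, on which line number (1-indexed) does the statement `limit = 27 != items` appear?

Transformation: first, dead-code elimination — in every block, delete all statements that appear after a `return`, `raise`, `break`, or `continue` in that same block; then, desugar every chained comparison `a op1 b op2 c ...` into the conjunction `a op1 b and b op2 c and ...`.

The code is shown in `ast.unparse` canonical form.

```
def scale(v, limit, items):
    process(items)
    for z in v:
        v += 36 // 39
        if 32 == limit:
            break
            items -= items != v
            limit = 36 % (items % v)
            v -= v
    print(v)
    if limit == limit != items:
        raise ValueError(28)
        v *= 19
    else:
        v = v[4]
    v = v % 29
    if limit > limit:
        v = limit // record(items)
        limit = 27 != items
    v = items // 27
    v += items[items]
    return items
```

Transformed code:
def scale(v, limit, items):
    process(items)
    for z in v:
        v += 36 // 39
        if 32 == limit:
            break
    print(v)
    if limit == limit and limit != items:
        raise ValueError(28)
    else:
        v = v[4]
    v = v % 29
    if limit > limit:
        v = limit // record(items)
        limit = 27 != items
    v = items // 27
    v += items[items]
    return items

15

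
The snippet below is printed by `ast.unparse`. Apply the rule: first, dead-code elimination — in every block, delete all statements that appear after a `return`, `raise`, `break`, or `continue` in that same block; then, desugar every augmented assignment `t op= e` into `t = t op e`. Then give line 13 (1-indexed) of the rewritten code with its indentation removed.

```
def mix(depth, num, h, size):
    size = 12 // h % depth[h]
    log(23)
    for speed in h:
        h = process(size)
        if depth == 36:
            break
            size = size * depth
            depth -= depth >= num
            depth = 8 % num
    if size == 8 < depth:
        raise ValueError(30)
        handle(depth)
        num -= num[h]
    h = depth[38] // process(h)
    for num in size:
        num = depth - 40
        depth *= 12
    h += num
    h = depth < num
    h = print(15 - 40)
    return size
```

depth = depth * 12

Transformed code:
def mix(depth, num, h, size):
    size = 12 // h % depth[h]
    log(23)
    for speed in h:
        h = process(size)
        if depth == 36:
            break
    if size == 8 < depth:
        raise ValueError(30)
    h = depth[38] // process(h)
    for num in size:
        num = depth - 40
        depth = depth * 12
    h = h + num
    h = depth < num
    h = print(15 - 40)
    return size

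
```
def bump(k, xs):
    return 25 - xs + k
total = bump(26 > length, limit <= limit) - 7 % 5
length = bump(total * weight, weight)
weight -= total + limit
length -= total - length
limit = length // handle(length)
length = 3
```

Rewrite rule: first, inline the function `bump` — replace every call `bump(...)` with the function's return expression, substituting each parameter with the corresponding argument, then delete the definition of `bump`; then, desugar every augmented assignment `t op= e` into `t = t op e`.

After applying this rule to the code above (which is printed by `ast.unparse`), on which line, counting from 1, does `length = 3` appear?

6

Transformed code:
total = 25 - (limit <= limit) + (26 > length) - 7 % 5
length = 25 - weight + total * weight
weight = weight - (total + limit)
length = length - (total - length)
limit = length // handle(length)
length = 3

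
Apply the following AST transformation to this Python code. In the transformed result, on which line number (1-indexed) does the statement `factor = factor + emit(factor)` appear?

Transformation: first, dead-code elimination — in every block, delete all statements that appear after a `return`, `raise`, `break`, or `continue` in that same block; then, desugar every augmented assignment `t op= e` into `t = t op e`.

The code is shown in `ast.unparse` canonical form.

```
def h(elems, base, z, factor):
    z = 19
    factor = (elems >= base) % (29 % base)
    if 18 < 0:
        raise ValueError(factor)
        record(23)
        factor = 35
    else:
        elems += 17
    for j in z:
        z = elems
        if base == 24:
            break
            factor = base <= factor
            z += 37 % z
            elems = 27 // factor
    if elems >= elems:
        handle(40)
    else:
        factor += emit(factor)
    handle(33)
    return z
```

Transformed code:
def h(elems, base, z, factor):
    z = 19
    factor = (elems >= base) % (29 % base)
    if 18 < 0:
        raise ValueError(factor)
    else:
        elems = elems + 17
    for j in z:
        z = elems
        if base == 24:
            break
    if elems >= elems:
        handle(40)
    else:
        factor = factor + emit(factor)
    handle(33)
    return z

15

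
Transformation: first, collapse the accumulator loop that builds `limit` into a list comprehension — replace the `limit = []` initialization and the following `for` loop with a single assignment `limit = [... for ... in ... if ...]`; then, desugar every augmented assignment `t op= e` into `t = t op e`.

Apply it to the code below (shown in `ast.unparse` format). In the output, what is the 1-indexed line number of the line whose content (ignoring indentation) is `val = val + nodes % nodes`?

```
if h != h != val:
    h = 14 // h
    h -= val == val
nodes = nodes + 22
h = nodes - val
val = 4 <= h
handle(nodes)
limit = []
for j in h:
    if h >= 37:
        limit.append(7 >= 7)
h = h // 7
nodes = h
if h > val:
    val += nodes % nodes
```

Transformed code:
if h != h != val:
    h = 14 // h
    h = h - (val == val)
nodes = nodes + 22
h = nodes - val
val = 4 <= h
handle(nodes)
limit = [7 >= 7 for j in h if h >= 37]
h = h // 7
nodes = h
if h > val:
    val = val + nodes % nodes

12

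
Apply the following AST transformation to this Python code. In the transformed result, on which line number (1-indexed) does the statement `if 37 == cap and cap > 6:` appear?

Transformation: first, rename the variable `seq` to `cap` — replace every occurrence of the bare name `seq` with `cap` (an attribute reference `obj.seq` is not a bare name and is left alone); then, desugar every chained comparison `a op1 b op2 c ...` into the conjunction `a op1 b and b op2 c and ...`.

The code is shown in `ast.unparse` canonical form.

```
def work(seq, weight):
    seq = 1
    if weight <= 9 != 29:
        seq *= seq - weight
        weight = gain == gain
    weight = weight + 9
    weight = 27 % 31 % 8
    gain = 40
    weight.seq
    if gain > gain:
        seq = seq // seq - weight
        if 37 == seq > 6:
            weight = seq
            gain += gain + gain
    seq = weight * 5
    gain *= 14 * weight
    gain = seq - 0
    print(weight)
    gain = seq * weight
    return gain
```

Transformed code:
def work(cap, weight):
    cap = 1
    if weight <= 9 and 9 != 29:
        cap *= cap - weight
        weight = gain == gain
    weight = weight + 9
    weight = 27 % 31 % 8
    gain = 40
    weight.seq
    if gain > gain:
        cap = cap // cap - weight
        if 37 == cap and cap > 6:
            weight = cap
            gain += gain + gain
    cap = weight * 5
    gain *= 14 * weight
    gain = cap - 0
    print(weight)
    gain = cap * weight
    return gain

12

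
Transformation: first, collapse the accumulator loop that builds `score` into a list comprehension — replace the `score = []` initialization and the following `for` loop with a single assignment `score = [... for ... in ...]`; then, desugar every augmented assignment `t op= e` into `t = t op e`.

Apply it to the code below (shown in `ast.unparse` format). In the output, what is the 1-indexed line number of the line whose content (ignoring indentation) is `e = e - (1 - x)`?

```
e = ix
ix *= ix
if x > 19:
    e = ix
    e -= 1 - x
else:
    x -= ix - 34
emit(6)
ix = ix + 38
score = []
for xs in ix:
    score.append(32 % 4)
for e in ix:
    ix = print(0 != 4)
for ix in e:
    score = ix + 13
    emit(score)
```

5

Transformed code:
e = ix
ix = ix * ix
if x > 19:
    e = ix
    e = e - (1 - x)
else:
    x = x - (ix - 34)
emit(6)
ix = ix + 38
score = [32 % 4 for xs in ix]
for e in ix:
    ix = print(0 != 4)
for ix in e:
    score = ix + 13
    emit(score)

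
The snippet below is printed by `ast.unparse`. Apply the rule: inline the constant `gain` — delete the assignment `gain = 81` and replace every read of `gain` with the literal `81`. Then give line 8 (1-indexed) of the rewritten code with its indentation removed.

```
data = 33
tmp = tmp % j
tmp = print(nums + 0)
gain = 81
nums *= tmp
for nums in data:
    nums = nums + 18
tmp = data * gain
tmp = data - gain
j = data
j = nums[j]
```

tmp = data - 81

Transformed code:
data = 33
tmp = tmp % j
tmp = print(nums + 0)
nums *= tmp
for nums in data:
    nums = nums + 18
tmp = data * 81
tmp = data - 81
j = data
j = nums[j]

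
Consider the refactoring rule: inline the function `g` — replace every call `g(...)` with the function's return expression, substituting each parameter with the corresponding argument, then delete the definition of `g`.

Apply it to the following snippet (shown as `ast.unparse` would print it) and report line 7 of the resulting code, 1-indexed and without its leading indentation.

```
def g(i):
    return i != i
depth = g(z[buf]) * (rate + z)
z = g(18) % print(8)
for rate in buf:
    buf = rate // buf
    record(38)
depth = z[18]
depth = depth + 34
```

Transformed code:
depth = (z[buf] != z[buf]) * (rate + z)
z = (18 != 18) % print(8)
for rate in buf:
    buf = rate // buf
    record(38)
depth = z[18]
depth = depth + 34

depth = depth + 34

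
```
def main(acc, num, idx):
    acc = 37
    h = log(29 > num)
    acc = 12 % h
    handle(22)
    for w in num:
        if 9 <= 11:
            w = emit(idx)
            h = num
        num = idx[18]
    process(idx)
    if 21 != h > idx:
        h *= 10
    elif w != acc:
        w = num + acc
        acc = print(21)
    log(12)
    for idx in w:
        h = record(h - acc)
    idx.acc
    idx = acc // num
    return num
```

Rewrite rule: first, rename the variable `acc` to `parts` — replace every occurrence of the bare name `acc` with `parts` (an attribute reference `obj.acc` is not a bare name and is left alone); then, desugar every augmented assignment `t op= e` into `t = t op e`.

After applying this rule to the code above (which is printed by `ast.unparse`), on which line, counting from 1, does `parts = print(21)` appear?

Transformed code:
def main(parts, num, idx):
    parts = 37
    h = log(29 > num)
    parts = 12 % h
    handle(22)
    for w in num:
        if 9 <= 11:
            w = emit(idx)
            h = num
        num = idx[18]
    process(idx)
    if 21 != h > idx:
        h = h * 10
    elif w != parts:
        w = num + parts
        parts = print(21)
    log(12)
    for idx in w:
        h = record(h - parts)
    idx.acc
    idx = parts // num
    return num

16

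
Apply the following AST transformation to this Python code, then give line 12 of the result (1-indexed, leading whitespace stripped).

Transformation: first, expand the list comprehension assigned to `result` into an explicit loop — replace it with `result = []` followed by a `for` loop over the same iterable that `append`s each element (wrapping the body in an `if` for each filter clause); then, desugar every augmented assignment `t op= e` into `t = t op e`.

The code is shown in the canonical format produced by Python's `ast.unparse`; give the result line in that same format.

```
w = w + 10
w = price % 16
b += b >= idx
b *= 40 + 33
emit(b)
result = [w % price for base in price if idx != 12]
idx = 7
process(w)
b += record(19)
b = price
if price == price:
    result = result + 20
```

Transformed code:
w = w + 10
w = price % 16
b = b + (b >= idx)
b = b * (40 + 33)
emit(b)
result = []
for base in price:
    if idx != 12:
        result.append(w % price)
idx = 7
process(w)
b = b + record(19)
b = price
if price == price:
    result = result + 20

b = b + record(19)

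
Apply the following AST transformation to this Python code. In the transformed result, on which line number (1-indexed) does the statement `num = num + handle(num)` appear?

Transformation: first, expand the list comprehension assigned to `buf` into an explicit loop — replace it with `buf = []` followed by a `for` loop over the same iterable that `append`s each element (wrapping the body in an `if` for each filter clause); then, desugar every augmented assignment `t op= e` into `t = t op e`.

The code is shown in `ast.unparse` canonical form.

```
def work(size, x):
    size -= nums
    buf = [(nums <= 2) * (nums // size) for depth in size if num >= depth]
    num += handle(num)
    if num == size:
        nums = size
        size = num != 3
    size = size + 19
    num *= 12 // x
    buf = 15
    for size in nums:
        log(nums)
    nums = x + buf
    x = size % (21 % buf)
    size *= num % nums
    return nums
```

Transformed code:
def work(size, x):
    size = size - nums
    buf = []
    for depth in size:
        if num >= depth:
            buf.append((nums <= 2) * (nums // size))
    num = num + handle(num)
    if num == size:
        nums = size
        size = num != 3
    size = size + 19
    num = num * (12 // x)
    buf = 15
    for size in nums:
        log(nums)
    nums = x + buf
    x = size % (21 % buf)
    size = size * (num % nums)
    return nums

7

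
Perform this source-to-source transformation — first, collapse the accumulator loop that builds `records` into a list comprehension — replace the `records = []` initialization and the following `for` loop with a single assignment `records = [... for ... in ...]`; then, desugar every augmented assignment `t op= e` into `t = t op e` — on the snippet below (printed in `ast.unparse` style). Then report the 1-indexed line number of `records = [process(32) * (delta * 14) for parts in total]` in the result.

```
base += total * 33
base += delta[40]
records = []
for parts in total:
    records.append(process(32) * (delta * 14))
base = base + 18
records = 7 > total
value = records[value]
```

Transformed code:
base = base + total * 33
base = base + delta[40]
records = [process(32) * (delta * 14) for parts in total]
base = base + 18
records = 7 > total
value = records[value]

3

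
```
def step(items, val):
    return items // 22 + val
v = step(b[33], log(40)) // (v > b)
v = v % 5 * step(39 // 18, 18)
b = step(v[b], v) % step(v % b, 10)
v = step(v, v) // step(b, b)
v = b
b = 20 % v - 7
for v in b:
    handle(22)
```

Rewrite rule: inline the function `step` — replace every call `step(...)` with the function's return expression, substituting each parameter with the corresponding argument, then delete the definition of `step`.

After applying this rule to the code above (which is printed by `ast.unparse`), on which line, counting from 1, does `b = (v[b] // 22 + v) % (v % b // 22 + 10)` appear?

3

Transformed code:
v = (b[33] // 22 + log(40)) // (v > b)
v = v % 5 * (39 // 18 // 22 + 18)
b = (v[b] // 22 + v) % (v % b // 22 + 10)
v = (v // 22 + v) // (b // 22 + b)
v = b
b = 20 % v - 7
for v in b:
    handle(22)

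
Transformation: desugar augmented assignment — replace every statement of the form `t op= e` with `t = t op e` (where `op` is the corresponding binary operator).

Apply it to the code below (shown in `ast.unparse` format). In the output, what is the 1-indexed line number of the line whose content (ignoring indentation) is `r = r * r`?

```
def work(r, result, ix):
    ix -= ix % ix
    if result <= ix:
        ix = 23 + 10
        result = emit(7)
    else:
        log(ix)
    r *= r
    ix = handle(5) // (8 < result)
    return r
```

8

Transformed code:
def work(r, result, ix):
    ix = ix - ix % ix
    if result <= ix:
        ix = 23 + 10
        result = emit(7)
    else:
        log(ix)
    r = r * r
    ix = handle(5) // (8 < result)
    return r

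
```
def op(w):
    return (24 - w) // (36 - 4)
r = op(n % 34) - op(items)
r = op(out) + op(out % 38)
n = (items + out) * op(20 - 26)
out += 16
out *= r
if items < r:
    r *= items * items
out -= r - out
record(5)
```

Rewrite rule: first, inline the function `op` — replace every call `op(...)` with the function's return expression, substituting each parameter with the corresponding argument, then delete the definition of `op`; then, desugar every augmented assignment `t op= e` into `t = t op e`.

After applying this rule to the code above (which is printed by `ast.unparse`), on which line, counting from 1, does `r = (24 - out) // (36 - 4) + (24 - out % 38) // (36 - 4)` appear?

Transformed code:
r = (24 - n % 34) // (36 - 4) - (24 - items) // (36 - 4)
r = (24 - out) // (36 - 4) + (24 - out % 38) // (36 - 4)
n = (items + out) * ((24 - (20 - 26)) // (36 - 4))
out = out + 16
out = out * r
if items < r:
    r = r * (items * items)
out = out - (r - out)
record(5)

2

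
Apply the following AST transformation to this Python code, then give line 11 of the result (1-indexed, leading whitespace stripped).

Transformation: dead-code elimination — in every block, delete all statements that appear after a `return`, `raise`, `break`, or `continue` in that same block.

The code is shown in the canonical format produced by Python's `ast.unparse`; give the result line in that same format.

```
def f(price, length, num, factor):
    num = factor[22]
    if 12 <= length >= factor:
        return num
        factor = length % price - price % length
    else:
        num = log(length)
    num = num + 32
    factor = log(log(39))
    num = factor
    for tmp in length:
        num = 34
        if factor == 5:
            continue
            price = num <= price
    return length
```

Transformed code:
def f(price, length, num, factor):
    num = factor[22]
    if 12 <= length >= factor:
        return num
    else:
        num = log(length)
    num = num + 32
    factor = log(log(39))
    num = factor
    for tmp in length:
        num = 34
        if factor == 5:
            continue
    return length

num = 34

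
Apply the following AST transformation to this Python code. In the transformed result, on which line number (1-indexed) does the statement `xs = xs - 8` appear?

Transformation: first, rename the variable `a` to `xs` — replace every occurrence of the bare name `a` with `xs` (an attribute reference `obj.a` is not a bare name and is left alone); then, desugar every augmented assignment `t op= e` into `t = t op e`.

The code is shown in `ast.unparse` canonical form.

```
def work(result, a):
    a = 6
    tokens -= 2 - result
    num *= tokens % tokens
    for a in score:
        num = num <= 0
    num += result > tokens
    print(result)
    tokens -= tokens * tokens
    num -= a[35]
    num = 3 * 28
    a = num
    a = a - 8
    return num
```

13

Transformed code:
def work(result, xs):
    xs = 6
    tokens = tokens - (2 - result)
    num = num * (tokens % tokens)
    for xs in score:
        num = num <= 0
    num = num + (result > tokens)
    print(result)
    tokens = tokens - tokens * tokens
    num = num - xs[35]
    num = 3 * 28
    xs = num
    xs = xs - 8
    return num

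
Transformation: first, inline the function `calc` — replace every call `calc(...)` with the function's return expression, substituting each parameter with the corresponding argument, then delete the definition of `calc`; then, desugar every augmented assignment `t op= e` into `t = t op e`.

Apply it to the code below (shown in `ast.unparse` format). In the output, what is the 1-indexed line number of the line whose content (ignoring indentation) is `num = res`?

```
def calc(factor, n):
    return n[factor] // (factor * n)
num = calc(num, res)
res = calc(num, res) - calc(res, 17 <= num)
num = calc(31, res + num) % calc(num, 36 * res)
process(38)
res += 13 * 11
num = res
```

Transformed code:
num = res[num] // (num * res)
res = res[num] // (num * res) - (17 <= num)[res] // (res * (17 <= num))
num = (res + num)[31] // (31 * (res + num)) % ((36 * res)[num] // (num * (36 * res)))
process(38)
res = res + 13 * 11
num = res

6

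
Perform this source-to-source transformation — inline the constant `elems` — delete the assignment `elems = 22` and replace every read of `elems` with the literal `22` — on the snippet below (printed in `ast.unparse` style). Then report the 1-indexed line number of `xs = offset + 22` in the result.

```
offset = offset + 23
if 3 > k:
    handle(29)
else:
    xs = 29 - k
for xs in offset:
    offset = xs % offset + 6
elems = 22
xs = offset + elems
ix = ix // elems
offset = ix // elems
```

8

Transformed code:
offset = offset + 23
if 3 > k:
    handle(29)
else:
    xs = 29 - k
for xs in offset:
    offset = xs % offset + 6
xs = offset + 22
ix = ix // 22
offset = ix // 22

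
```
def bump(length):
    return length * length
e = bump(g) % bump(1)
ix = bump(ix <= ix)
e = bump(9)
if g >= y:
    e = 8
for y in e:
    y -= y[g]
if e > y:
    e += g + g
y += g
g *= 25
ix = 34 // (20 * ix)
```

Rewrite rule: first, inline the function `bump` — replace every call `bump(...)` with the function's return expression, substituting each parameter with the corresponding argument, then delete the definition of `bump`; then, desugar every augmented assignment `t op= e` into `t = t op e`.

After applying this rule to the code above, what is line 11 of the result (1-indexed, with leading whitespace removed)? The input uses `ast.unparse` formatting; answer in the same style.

g = g * 25

Transformed code:
e = g * g % (1 * 1)
ix = (ix <= ix) * (ix <= ix)
e = 9 * 9
if g >= y:
    e = 8
for y in e:
    y = y - y[g]
if e > y:
    e = e + (g + g)
y = y + g
g = g * 25
ix = 34 // (20 * ix)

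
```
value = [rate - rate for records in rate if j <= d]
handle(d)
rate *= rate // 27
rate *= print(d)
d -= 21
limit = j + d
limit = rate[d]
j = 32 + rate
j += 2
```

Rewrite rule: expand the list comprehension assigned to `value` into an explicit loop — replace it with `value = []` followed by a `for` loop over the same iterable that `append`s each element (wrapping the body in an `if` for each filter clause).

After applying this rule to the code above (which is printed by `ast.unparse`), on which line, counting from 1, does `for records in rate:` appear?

Transformed code:
value = []
for records in rate:
    if j <= d:
        value.append(rate - rate)
handle(d)
rate *= rate // 27
rate *= print(d)
d -= 21
limit = j + d
limit = rate[d]
j = 32 + rate
j += 2

2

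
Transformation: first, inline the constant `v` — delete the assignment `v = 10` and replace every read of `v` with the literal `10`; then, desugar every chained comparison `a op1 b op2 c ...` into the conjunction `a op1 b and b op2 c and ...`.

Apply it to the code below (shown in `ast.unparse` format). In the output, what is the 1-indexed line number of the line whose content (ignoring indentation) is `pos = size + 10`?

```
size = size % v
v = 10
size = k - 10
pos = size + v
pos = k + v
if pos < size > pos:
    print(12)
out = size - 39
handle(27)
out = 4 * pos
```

Transformed code:
size = size % 10
size = k - 10
pos = size + 10
pos = k + 10
if pos < size and size > pos:
    print(12)
out = size - 39
handle(27)
out = 4 * pos

3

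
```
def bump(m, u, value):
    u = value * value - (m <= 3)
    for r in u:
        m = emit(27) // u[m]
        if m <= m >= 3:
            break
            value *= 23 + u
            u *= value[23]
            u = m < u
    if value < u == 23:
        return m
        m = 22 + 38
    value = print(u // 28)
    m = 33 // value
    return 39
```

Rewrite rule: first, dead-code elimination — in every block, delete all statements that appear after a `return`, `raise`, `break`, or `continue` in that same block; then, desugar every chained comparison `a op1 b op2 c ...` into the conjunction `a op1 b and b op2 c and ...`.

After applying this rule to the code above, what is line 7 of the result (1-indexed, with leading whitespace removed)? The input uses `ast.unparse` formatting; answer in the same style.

if value < u and u == 23:

Transformed code:
def bump(m, u, value):
    u = value * value - (m <= 3)
    for r in u:
        m = emit(27) // u[m]
        if m <= m and m >= 3:
            break
    if value < u and u == 23:
        return m
    value = print(u // 28)
    m = 33 // value
    return 39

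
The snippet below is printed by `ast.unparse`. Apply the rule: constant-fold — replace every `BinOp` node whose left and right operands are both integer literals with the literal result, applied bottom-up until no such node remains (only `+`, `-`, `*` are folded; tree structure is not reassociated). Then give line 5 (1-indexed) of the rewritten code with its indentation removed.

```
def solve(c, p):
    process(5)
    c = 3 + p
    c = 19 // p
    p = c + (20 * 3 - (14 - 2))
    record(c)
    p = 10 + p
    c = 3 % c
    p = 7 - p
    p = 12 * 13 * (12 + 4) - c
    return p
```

Transformed code:
def solve(c, p):
    process(5)
    c = 3 + p
    c = 19 // p
    p = c + 48
    record(c)
    p = 10 + p
    c = 3 % c
    p = 7 - p
    p = 2496 - c
    return p

p = c + 48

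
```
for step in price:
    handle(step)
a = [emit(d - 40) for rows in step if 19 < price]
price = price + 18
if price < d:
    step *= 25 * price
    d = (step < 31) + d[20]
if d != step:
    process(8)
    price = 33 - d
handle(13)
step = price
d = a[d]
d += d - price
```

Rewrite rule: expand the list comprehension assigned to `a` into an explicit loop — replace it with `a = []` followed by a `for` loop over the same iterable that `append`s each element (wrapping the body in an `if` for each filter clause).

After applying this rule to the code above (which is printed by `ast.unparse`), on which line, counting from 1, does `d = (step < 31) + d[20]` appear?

Transformed code:
for step in price:
    handle(step)
a = []
for rows in step:
    if 19 < price:
        a.append(emit(d - 40))
price = price + 18
if price < d:
    step *= 25 * price
    d = (step < 31) + d[20]
if d != step:
    process(8)
    price = 33 - d
handle(13)
step = price
d = a[d]
d += d - price

10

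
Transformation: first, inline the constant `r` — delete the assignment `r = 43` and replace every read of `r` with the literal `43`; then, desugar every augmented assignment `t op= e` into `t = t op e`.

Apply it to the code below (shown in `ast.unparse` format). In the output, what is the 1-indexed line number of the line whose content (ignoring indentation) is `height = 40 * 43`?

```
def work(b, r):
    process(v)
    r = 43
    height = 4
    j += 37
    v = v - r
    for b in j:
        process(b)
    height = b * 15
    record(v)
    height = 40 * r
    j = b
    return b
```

Transformed code:
def work(b, r):
    process(v)
    height = 4
    j = j + 37
    v = v - 43
    for b in j:
        process(b)
    height = b * 15
    record(v)
    height = 40 * 43
    j = b
    return b

10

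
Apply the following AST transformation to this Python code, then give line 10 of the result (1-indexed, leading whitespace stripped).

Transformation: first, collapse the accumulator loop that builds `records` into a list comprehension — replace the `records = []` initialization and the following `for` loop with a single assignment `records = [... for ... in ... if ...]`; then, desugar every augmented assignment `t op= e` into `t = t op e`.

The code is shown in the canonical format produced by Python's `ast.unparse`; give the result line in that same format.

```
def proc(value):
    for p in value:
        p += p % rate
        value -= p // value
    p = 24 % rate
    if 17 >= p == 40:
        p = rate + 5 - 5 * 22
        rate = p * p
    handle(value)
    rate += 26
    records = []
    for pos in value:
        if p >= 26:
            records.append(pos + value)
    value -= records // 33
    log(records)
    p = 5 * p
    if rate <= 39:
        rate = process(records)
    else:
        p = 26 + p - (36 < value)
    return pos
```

Transformed code:
def proc(value):
    for p in value:
        p = p + p % rate
        value = value - p // value
    p = 24 % rate
    if 17 >= p == 40:
        p = rate + 5 - 5 * 22
        rate = p * p
    handle(value)
    rate = rate + 26
    records = [pos + value for pos in value if p >= 26]
    value = value - records // 33
    log(records)
    p = 5 * p
    if rate <= 39:
        rate = process(records)
    else:
        p = 26 + p - (36 < value)
    return pos

rate = rate + 26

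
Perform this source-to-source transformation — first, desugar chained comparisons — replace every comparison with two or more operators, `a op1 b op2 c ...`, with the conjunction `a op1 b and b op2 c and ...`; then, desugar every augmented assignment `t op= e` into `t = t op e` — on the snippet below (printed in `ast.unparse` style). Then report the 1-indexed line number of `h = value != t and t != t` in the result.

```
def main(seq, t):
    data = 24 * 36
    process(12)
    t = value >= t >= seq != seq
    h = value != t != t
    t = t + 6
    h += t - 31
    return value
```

5

Transformed code:
def main(seq, t):
    data = 24 * 36
    process(12)
    t = value >= t and t >= seq and (seq != seq)
    h = value != t and t != t
    t = t + 6
    h = h + (t - 31)
    return value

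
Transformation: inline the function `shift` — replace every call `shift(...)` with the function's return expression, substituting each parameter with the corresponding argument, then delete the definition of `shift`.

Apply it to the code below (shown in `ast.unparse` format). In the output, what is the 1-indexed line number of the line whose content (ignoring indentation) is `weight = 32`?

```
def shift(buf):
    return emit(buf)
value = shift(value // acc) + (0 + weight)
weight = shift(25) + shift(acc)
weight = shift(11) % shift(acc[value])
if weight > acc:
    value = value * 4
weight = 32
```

6

Transformed code:
value = emit(value // acc) + (0 + weight)
weight = emit(25) + emit(acc)
weight = emit(11) % emit(acc[value])
if weight > acc:
    value = value * 4
weight = 32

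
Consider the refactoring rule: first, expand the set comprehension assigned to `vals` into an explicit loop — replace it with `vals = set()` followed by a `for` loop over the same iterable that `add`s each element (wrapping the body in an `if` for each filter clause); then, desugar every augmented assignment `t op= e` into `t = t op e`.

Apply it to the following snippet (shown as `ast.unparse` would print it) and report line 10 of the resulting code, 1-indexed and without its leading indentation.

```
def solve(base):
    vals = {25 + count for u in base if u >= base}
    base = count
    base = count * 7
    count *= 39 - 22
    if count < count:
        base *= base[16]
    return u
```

Transformed code:
def solve(base):
    vals = set()
    for u in base:
        if u >= base:
            vals.add(25 + count)
    base = count
    base = count * 7
    count = count * (39 - 22)
    if count < count:
        base = base * base[16]
    return u

base = base * base[16]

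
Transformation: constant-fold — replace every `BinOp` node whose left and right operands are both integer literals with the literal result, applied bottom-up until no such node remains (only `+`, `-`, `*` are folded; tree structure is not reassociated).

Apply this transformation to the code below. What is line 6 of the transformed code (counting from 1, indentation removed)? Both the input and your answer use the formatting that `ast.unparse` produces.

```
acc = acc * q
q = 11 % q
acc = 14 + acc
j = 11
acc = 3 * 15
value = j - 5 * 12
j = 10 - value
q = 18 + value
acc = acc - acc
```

value = j - 60

Transformed code:
acc = acc * q
q = 11 % q
acc = 14 + acc
j = 11
acc = 45
value = j - 60
j = 10 - value
q = 18 + value
acc = acc - acc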